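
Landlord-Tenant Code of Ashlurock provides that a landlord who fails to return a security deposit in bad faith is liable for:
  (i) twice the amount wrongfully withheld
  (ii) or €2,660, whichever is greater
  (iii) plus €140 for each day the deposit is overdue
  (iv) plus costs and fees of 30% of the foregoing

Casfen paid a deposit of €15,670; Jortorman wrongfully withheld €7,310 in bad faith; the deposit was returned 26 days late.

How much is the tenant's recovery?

Doubled: 2 × €7,310 = €14,620
Minimum €2,660: €14,620 meets the minimum, no increase.
Late-return penalty: 26 × €140 = €3,640
Damages plus late penalty: €14,620 + €3,640 = €18,260
Costs and fees: 30% of €18,260 = €5,478
Total recovery: €18,260 + €5,478 = €23,738

Recovery: €23,738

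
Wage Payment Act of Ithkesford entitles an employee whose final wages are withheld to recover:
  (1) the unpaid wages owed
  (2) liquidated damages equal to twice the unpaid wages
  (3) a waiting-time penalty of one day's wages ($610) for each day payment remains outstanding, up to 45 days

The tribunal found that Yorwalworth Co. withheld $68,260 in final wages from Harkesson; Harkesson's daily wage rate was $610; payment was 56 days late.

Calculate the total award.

$232,230

Doubled: 2 × $68,260 = $136,520
Penalty days: min(56, 45) = 45
Waiting-time penalty: 45 × $610 = $27,450
Total award: $68,260 + $136,520 + $27,450 = $232,230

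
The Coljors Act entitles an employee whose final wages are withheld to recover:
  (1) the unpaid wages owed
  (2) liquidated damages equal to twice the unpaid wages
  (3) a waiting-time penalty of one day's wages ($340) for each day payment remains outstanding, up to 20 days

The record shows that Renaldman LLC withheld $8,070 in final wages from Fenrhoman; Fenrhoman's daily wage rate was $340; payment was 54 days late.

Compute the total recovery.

$31,010

Doubled: 2 × $8,070 = $16,140
Penalty days: min(54, 20) = 20
Waiting-time penalty: 20 × $340 = $6,800
Total award: $8,070 + $16,140 + $6,800 = $31,010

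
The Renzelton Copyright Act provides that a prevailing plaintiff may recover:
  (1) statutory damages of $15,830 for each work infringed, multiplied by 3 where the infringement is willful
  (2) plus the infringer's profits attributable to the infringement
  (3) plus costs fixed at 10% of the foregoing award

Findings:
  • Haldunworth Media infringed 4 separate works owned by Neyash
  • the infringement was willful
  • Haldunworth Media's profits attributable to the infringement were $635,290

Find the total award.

$907,775

Statutory damages: 4 × $15,830 = $63,320
Trebled: 3 × $63,320 = $189,960
Combined award: $189,960 + $635,290 = $825,250
Costs: 10% of $825,250 = $82,525
Award plus costs: $825,250 + $82,525 = $907,775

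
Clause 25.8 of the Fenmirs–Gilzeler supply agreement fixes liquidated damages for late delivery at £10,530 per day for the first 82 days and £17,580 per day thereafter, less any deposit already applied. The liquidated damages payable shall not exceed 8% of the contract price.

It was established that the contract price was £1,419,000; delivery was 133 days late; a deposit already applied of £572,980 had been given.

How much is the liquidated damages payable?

First 82 days: 82 × £10,530 = £863,460
Remaining days: (133 − 82) × £17,580 = £896,580
Accrued per-day damages: £863,460 + £896,580 = £1,760,040
Less deposit already applied: £1,760,040 − £572,980 = £1,187,060
Cap: 8% of £1,419,000 = £113,520
Cap at £113,520: £1,187,060 exceeds the cap → £113,520

£113,520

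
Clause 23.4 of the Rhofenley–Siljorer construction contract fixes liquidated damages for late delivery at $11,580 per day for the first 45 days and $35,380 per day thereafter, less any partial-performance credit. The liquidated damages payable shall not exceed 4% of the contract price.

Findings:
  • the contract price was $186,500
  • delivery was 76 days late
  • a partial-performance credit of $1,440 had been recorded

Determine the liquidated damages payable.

$7,460

First 45 days: 45 × $11,580 = $521,100
Remaining days: (76 − 45) × $35,380 = $1,096,780
Accrued per-day damages: $521,100 + $1,096,780 = $1,617,880
Less partial-performance credit: $1,617,880 − $1,440 = $1,616,440
Cap: 4% of $186,500 = $7,460
Cap at $7,460: $1,616,440 exceeds the cap → $7,460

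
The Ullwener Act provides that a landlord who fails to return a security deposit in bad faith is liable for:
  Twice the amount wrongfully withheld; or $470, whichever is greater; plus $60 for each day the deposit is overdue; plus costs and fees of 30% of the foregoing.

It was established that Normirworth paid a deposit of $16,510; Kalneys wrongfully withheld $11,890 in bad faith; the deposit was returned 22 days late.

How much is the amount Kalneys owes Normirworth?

Doubled: 2 × $11,890 = $23,780
Minimum $470: $23,780 meets the minimum, no increase.
Late-return penalty: 22 × $60 = $1,320
Damages plus late penalty: $23,780 + $1,320 = $25,100
Costs and fees: 30% of $25,100 = $7,530
Total recovery: $25,100 + $7,530 = $32,630

$32,630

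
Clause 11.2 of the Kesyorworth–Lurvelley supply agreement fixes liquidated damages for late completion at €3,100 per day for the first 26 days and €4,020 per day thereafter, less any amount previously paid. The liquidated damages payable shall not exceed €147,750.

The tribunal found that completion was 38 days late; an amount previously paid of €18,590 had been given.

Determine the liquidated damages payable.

First 26 days: 26 × €3,100 = €80,600
Remaining days: (38 − 26) × €4,020 = €48,240
Accrued per-day damages: €80,600 + €48,240 = €128,840
Less amount previously paid: €128,840 − €18,590 = €110,250
Cap at €147,750: €110,250 is within the cap, no reduction.

€110,250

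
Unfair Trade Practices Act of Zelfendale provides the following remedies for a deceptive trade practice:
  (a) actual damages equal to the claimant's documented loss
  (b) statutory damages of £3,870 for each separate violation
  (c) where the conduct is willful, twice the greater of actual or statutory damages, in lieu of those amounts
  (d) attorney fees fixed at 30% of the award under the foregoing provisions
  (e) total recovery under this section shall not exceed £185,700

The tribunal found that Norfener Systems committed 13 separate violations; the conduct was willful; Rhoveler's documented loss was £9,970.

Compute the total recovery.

£130,806

Statutory damages: 13 × £3,870 = £50,310
Greater of actual damages (£9,970) or statutory damages (£50,310): £50,310
Doubled: 2 × £50,310 = £100,620
Attorney fees: 30% of £100,620 = £30,186
Total before cap: £100,620 + £30,186 = £130,806
Cap at £185,700: £130,806 is within the cap, no reduction.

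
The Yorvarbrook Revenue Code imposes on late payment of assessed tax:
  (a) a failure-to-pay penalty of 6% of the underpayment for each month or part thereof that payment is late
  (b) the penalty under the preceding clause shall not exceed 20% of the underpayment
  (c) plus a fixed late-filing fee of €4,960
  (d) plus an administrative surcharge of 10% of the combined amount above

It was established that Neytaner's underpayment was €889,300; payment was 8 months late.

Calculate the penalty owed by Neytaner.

€201,102

Accrued rate: 6% × 8 = 48%, capped at 20% → 20%
Failure-to-pay penalty: 20% of €889,300 = €177,860
Penalty before surcharge: €177,860 + €4,960 = €182,820
Administrative surcharge: 10% of €182,820 = €18,282
Total penalty: €182,820 + €18,282 = €201,102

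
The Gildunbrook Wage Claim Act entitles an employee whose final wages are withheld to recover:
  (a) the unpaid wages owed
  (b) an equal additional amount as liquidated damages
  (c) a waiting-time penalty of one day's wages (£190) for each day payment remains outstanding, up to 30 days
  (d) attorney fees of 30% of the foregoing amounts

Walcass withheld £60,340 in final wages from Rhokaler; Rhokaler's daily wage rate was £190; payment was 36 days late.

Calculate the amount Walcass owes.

£164,294

Liquidated damages (equal amount): £60,340
Penalty days: min(36, 30) = 30
Waiting-time penalty: 30 × £190 = £5,700
Subtotal: £60,340 + £60,340 + £5,700 = £126,380
Attorney fees: 30% of £126,380 = £37,914
Total award: £126,380 + £37,914 = £164,294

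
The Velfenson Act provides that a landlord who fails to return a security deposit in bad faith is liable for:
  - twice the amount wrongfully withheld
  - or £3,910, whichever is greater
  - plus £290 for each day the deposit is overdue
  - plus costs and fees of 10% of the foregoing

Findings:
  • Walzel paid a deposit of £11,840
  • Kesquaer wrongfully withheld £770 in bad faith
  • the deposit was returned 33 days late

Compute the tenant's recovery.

£14,828

Doubled: 2 × £770 = £1,540
Minimum £3,910: £1,540 is below the minimum → £3,910
Late-return penalty: 33 × £290 = £9,570
Damages plus late penalty: £3,910 + £9,570 = £13,480
Costs and fees: 10% of £13,480 = £1,348
Total recovery: £13,480 + £1,348 = £14,828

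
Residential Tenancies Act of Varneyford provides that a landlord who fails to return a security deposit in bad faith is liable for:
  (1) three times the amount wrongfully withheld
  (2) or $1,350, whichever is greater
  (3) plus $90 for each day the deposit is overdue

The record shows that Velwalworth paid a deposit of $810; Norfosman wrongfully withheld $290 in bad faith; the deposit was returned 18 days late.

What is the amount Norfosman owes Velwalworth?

$2,970

Trebled: 3 × $290 = $870
Minimum $1,350: $870 is below the minimum → $1,350
Late-return penalty: 18 × $90 = $1,620
Damages plus late penalty: $1,350 + $1,620 = $2,970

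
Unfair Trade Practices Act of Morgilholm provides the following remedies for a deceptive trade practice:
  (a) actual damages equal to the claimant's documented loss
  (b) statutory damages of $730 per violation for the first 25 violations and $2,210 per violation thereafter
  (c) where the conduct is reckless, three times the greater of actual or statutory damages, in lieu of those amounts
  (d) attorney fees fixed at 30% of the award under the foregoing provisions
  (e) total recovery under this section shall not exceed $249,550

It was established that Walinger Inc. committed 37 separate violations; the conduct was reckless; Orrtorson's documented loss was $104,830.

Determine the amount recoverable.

Total recovery: $249,550

First 25 violations: 25 × $730 = $18,250
Remaining violations: (37 − 25) × $2,210 = $26,520
Statutory damages: $18,250 + $26,520 = $44,770
Greater of actual damages ($104,830) or statutory damages ($44,770): $104,830
Trebled: 3 × $104,830 = $314,490
Attorney fees: 30% of $314,490 = $94,347
Total before cap: $314,490 + $94,347 = $408,837
Cap at $249,550: $408,837 exceeds the cap → $249,550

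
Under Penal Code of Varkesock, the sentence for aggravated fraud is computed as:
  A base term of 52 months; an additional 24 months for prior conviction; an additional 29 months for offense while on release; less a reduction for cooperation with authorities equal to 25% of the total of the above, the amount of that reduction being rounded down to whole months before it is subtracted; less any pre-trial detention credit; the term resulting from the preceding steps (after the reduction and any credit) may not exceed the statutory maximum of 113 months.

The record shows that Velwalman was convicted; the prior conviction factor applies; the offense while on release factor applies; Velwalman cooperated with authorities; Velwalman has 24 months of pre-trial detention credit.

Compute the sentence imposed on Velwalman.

Prior conviction enhancement: +24 months
Offense while on release enhancement: +29 months
Adjusted term: 52 months + 24 months + 29 months = 105 months
Cooperation with authorities reduction: 25% of 105 months = 26 months (rounded down)
After reduction: 105 − 26 = 79 months
Less pre-trial detention credit: 79 months − 24 months = 55 months
Cap at 113 months: 55 months is within the cap, no reduction.

55 months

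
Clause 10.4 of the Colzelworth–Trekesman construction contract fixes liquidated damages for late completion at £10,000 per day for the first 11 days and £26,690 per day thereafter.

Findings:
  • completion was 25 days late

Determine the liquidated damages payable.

First 11 days: 11 × £10,000 = £110,000
Remaining days: (25 − 11) × £26,690 = £373,660
Accrued per-day damages: £110,000 + £373,660 = £483,660

£483,660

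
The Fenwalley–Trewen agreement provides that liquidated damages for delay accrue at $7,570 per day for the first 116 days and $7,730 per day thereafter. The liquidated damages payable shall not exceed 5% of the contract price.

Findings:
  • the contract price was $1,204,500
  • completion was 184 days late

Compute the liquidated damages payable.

First 116 days: 116 × $7,570 = $878,120
Remaining days: (184 − 116) × $7,730 = $525,640
Accrued per-day damages: $878,120 + $525,640 = $1,403,760
Cap: 5% of $1,204,500 = $60,225
Cap at $60,225: $1,403,760 exceeds the cap → $60,225

$60,225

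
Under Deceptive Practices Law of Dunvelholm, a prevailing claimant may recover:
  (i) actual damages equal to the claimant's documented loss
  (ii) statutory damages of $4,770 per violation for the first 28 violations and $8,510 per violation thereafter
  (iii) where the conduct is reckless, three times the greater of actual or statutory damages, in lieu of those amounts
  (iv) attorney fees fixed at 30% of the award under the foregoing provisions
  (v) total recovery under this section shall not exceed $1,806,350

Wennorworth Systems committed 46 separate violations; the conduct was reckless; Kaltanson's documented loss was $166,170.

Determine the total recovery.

First 28 violations: 28 × $4,770 = $133,560
Remaining violations: (46 − 28) × $8,510 = $153,180
Statutory damages: $133,560 + $153,180 = $286,740
Greater of actual damages ($166,170) or statutory damages ($286,740): $286,740
Trebled: 3 × $286,740 = $860,220
Attorney fees: 30% of $860,220 = $258,066
Total before cap: $860,220 + $258,066 = $1,118,286
Cap at $1,806,350: $1,118,286 is within the cap, no reduction.

$1,118,286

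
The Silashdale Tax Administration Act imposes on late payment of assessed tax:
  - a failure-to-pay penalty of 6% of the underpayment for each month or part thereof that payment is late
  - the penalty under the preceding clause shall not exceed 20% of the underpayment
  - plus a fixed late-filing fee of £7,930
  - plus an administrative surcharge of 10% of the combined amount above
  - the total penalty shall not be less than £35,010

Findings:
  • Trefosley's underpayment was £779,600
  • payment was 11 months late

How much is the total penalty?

£180,235

Accrued rate: 6% × 11 = 66%, capped at 20% → 20%
Failure-to-pay penalty: 20% of £779,600 = £155,920
Penalty before surcharge: £155,920 + £7,930 = £163,850
Administrative surcharge: 10% of £163,850 = £16,385
Total penalty: £163,850 + £16,385 = £180,235
Minimum £35,010: £180,235 meets the minimum, no increase.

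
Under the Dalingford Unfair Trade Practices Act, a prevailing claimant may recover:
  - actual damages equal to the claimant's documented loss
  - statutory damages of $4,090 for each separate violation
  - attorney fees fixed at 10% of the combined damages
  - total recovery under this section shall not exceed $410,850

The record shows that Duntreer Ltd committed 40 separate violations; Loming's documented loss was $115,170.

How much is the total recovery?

$306,647

Statutory damages: 40 × $4,090 = $163,600
Combined damages: $115,170 + $163,600 = $278,770
Attorney fees: 10% of $278,770 = $27,877
Total before cap: $278,770 + $27,877 = $306,647
Cap at $410,850: $306,647 is within the cap, no reduction.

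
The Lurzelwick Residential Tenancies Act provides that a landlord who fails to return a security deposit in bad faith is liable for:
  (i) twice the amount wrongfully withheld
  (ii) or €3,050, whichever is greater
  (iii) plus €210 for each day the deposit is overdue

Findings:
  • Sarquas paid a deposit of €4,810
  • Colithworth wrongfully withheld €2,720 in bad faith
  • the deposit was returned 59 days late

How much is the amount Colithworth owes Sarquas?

Doubled: 2 × €2,720 = €5,440
Minimum €3,050: €5,440 meets the minimum, no increase.
Late-return penalty: 59 × €210 = €12,390
Damages plus late penalty: €5,440 + €12,390 = €17,830

€17,830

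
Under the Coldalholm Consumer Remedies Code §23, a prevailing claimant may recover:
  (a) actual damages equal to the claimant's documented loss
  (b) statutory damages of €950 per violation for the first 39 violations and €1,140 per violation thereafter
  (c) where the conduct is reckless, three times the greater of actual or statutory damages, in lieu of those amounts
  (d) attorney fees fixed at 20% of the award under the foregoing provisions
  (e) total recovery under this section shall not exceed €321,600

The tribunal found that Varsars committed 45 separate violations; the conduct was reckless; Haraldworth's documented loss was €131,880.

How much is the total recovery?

First 39 violations: 39 × €950 = €37,050
Remaining violations: (45 − 39) × €1,140 = €6,840
Statutory damages: €37,050 + €6,840 = €43,890
Greater of actual damages (€131,880) or statutory damages (€43,890): €131,880
Trebled: 3 × €131,880 = €395,640
Attorney fees: 20% of €395,640 = €79,128
Total before cap: €395,640 + €79,128 = €474,768
Cap at €321,600: €474,768 exceeds the cap → €321,600

€321,600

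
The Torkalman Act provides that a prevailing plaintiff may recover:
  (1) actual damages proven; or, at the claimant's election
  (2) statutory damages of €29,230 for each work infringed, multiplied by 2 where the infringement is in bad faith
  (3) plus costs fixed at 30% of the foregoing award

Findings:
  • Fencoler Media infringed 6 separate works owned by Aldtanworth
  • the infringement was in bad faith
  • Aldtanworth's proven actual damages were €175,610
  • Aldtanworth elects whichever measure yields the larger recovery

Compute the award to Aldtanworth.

Statutory damages: 6 × €29,230 = €175,380
Doubled: 2 × €175,380 = €350,760
Greater of actual damages (€175,610) or enhanced statutory damages (€350,760): €350,760
Costs: 30% of €350,760 = €105,228
Award plus costs: €350,760 + €105,228 = €455,988

€455,988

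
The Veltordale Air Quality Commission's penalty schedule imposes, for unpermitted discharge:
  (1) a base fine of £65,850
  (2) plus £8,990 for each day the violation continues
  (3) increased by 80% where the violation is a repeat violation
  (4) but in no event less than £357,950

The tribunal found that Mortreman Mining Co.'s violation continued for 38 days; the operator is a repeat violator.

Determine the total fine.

£733,446

Per-day component: 38 × £8,990 = £341,620
Base plus per-day: £65,850 + £341,620 = £407,470
Enhancement: 80% of £407,470 = £325,976
Enhanced fine: £407,470 + £325,976 = £733,446
Minimum £357,950: £733,446 meets the minimum, no increase.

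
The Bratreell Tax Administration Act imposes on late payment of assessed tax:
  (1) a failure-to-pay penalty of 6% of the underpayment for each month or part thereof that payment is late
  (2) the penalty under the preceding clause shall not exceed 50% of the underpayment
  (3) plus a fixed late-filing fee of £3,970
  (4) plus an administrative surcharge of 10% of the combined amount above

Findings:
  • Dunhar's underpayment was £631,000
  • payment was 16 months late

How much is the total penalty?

£351,417

Accrued rate: 6% × 16 = 96%, capped at 50% → 50%
Failure-to-pay penalty: 50% of £631,000 = £315,500
Penalty before surcharge: £315,500 + £3,970 = £319,470
Administrative surcharge: 10% of £319,470 = £31,947
Total penalty: £319,470 + £31,947 = £351,417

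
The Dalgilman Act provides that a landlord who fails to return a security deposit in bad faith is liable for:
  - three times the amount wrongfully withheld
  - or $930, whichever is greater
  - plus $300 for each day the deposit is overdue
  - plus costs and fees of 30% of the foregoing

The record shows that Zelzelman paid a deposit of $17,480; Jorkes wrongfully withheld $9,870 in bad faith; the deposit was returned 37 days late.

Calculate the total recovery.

$52,923

Trebled: 3 × $9,870 = $29,610
Minimum $930: $29,610 meets the minimum, no increase.
Late-return penalty: 37 × $300 = $11,100
Damages plus late penalty: $29,610 + $11,100 = $40,710
Costs and fees: 30% of $40,710 = $12,213
Total recovery: $40,710 + $12,213 = $52,923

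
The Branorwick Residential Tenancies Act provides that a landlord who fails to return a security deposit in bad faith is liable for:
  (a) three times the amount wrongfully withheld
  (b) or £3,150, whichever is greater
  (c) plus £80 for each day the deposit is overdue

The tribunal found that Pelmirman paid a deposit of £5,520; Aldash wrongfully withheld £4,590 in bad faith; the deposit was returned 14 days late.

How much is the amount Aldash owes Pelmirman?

Trebled: 3 × £4,590 = £13,770
Minimum £3,150: £13,770 meets the minimum, no increase.
Late-return penalty: 14 × £80 = £1,120
Damages plus late penalty: £13,770 + £1,120 = £14,890

Recovery: £14,890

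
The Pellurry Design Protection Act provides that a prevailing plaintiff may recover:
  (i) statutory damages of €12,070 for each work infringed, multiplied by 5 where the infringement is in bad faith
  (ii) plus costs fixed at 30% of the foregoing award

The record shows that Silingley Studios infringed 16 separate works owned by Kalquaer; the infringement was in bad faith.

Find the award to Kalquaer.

€1,255,280

Statutory damages: 16 × €12,070 = €193,120
Multiplied by 5: 5 × €193,120 = €965,600
Costs: 30% of €965,600 = €289,680
Award plus costs: €965,600 + €289,680 = €1,255,280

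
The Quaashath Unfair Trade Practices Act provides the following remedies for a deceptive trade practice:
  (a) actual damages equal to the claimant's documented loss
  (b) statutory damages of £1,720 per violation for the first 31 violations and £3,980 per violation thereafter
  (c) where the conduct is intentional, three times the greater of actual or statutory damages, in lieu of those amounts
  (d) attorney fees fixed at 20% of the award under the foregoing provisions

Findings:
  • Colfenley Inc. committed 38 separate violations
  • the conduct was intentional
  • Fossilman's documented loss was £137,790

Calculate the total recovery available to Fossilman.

First 31 violations: 31 × £1,720 = £53,320
Remaining violations: (38 − 31) × £3,980 = £27,860
Statutory damages: £53,320 + £27,860 = £81,180
Greater of actual damages (£137,790) or statutory damages (£81,180): £137,790
Trebled: 3 × £137,790 = £413,370
Attorney fees: 20% of £413,370 = £82,674
Total recovery: £413,370 + £82,674 = £496,044

£496,044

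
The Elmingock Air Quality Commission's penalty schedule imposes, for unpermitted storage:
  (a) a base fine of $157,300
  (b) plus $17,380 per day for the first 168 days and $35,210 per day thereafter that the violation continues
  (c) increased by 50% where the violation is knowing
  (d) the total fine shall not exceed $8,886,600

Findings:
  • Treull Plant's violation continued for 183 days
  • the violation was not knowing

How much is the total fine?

$3,605,290

First 168 days: 168 × $17,380 = $2,919,840
Remaining days: (183 − 168) × $35,210 = $528,150
Per-day component: $2,919,840 + $528,150 = $3,447,990
Base plus per-day: $157,300 + $3,447,990 = $3,605,290
The violation was not knowing: no 50% increase.
Cap at $8,886,600: $3,605,290 is within the cap, no reduction.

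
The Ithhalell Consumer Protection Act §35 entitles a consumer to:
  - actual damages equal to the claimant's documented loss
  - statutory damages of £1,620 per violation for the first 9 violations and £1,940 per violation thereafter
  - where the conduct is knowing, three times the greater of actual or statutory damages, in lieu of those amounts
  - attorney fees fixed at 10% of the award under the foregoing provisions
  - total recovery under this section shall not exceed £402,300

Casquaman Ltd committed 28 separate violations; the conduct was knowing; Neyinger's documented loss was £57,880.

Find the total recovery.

Total recovery: £191,004

First 9 violations: 9 × £1,620 = £14,580
Remaining violations: (28 − 9) × £1,940 = £36,860
Statutory damages: £14,580 + £36,860 = £51,440
Greater of actual damages (£57,880) or statutory damages (£51,440): £57,880
Trebled: 3 × £57,880 = £173,640
Attorney fees: 10% of £173,640 = £17,364
Total before cap: £173,640 + £17,364 = £191,004
Cap at £402,300: £191,004 is within the cap, no reduction.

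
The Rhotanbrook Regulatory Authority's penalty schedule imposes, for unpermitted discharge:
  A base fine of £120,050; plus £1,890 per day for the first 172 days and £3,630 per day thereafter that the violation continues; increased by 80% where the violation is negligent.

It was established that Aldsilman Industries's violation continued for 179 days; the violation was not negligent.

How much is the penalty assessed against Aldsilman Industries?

First 172 days: 172 × £1,890 = £325,080
Remaining days: (179 − 172) × £3,630 = £25,410
Per-day component: £325,080 + £25,410 = £350,490
Base plus per-day: £120,050 + £350,490 = £470,540
The violation was not negligent: no 80% increase.

£470,540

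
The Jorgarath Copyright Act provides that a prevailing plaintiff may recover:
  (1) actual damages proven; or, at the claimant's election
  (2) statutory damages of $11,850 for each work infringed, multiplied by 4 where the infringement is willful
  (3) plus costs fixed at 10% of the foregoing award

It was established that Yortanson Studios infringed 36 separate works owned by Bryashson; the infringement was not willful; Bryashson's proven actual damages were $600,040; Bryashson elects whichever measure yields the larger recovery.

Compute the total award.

Statutory damages: 36 × $11,850 = $426,600
Infringement not willful: no ×4 enhancement.
Greater of actual damages ($600,040) or statutory damages ($426,600): $600,040
Costs: 10% of $600,040 = $60,004
Award plus costs: $600,040 + $60,004 = $660,044

$660,044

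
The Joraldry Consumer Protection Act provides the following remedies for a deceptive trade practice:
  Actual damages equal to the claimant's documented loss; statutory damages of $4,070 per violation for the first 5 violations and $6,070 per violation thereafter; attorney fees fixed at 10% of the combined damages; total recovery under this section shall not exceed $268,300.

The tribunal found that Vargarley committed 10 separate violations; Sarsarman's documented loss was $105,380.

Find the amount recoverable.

$171,688

First 5 violations: 5 × $4,070 = $20,350
Remaining violations: (10 − 5) × $6,070 = $30,350
Statutory damages: $20,350 + $30,350 = $50,700
Combined damages: $105,380 + $50,700 = $156,080
Attorney fees: 10% of $156,080 = $15,608
Total before cap: $156,080 + $15,608 = $171,688
Cap at $268,300: $171,688 is within the cap, no reduction.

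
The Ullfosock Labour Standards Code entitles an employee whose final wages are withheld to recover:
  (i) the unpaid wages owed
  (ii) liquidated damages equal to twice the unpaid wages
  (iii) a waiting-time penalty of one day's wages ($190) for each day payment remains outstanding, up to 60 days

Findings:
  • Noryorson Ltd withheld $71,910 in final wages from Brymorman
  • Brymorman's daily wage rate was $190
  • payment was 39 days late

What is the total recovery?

$223,140

Doubled: 2 × $71,910 = $143,820
Penalty days: min(39, 60) = 39
Waiting-time penalty: 39 × $190 = $7,410
Total award: $71,910 + $143,820 + $7,410 = $223,140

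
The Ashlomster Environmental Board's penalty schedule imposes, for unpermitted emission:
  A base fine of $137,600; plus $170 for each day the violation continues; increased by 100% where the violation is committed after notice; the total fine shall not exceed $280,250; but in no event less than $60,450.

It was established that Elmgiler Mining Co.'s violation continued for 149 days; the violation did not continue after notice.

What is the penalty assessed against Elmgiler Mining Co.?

Civil penalty: $162,930

Per-day component: 149 × $170 = $25,330
Base plus per-day: $137,600 + $25,330 = $162,930
The violation did not continue after notice: no 100% increase.
Cap at $280,250: $162,930 is within the cap, no reduction.
Minimum $60,450: $162,930 meets the minimum, no increase.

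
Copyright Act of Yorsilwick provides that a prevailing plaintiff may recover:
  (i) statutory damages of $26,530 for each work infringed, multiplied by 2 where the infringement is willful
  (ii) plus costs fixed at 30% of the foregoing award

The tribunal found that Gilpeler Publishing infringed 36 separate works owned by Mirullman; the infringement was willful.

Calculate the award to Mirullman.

Statutory damages: 36 × $26,530 = $955,080
Doubled: 2 × $955,080 = $1,910,160
Costs: 30% of $1,910,160 = $573,048
Award plus costs: $1,910,160 + $573,048 = $2,483,208

$2,483,208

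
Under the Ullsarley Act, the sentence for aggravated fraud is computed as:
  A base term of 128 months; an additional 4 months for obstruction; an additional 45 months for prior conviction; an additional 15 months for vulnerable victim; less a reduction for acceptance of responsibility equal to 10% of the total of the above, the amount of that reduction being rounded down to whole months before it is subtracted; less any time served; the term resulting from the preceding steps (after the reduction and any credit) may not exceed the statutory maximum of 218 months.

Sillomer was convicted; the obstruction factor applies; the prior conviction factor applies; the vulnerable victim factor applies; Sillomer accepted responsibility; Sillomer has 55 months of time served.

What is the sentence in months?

118 months

Obstruction enhancement: +4 months
Prior conviction enhancement: +45 months
Vulnerable victim enhancement: +15 months
Adjusted term: 128 months + 4 months + 45 months + 15 months = 192 months
Acceptance of responsibility reduction: 10% of 192 months = 19 months (rounded down)
After reduction: 192 − 19 = 173 months
Less time served: 173 months − 55 months = 118 months
Cap at 218 months: 118 months is within the cap, no reduction.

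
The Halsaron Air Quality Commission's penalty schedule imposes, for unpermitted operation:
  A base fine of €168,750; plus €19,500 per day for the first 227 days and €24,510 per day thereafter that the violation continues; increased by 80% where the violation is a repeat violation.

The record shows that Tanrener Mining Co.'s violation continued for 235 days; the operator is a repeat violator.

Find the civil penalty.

First 227 days: 227 × €19,500 = €4,426,500
Remaining days: (235 − 227) × €24,510 = €196,080
Per-day component: €4,426,500 + €196,080 = €4,622,580
Base plus per-day: €168,750 + €4,622,580 = €4,791,330
Enhancement: 80% of €4,791,330 = €3,833,064
Enhanced fine: €4,791,330 + €3,833,064 = €8,624,394

€8,624,394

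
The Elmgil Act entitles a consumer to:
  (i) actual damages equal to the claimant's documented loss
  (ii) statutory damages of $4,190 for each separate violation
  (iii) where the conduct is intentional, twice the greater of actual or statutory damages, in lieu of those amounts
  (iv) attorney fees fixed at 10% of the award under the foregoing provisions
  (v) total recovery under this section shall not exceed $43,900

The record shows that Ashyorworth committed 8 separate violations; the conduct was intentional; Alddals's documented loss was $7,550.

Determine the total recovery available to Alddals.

Statutory damages: 8 × $4,190 = $33,520
Greater of actual damages ($7,550) or statutory damages ($33,520): $33,520
Doubled: 2 × $33,520 = $67,040
Attorney fees: 10% of $67,040 = $6,704
Total before cap: $67,040 + $6,704 = $73,744
Cap at $43,900: $73,744 exceeds the cap → $43,900

$43,900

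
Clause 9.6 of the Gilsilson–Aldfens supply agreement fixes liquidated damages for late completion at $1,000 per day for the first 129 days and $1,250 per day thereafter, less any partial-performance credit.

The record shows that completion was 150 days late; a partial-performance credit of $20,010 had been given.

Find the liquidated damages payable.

$135,240

First 129 days: 129 × $1,000 = $129,000
Remaining days: (150 − 129) × $1,250 = $26,250
Accrued per-day damages: $129,000 + $26,250 = $155,250
Less partial-performance credit: $155,250 − $20,010 = $135,240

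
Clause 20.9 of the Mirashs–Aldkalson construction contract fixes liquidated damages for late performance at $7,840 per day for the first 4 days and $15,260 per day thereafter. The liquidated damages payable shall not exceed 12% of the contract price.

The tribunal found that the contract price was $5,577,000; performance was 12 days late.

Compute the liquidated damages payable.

$153,440

First 4 days: 4 × $7,840 = $31,360
Remaining days: (12 − 4) × $15,260 = $122,080
Accrued per-day damages: $31,360 + $122,080 = $153,440
Cap: 12% of $5,577,000 = $669,240
Cap at $669,240: $153,440 is within the cap, no reduction.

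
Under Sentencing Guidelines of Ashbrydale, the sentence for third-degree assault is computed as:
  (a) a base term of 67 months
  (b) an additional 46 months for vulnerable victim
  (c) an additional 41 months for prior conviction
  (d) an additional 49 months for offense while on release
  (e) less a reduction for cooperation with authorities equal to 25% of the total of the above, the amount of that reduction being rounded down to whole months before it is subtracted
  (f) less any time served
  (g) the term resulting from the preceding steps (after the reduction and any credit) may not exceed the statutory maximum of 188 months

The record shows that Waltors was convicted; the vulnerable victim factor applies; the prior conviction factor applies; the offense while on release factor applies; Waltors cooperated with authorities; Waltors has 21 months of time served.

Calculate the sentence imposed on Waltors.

Sentence: 132 months

Vulnerable victim enhancement: +46 months
Prior conviction enhancement: +41 months
Offense while on release enhancement: +49 months
Adjusted term: 67 months + 46 months + 41 months + 49 months = 203 months
Cooperation with authorities reduction: 25% of 203 months = 50 months (rounded down)
After reduction: 203 − 50 = 153 months
Less time served: 153 months − 21 months = 132 months
Cap at 188 months: 132 months is within the cap, no reduction.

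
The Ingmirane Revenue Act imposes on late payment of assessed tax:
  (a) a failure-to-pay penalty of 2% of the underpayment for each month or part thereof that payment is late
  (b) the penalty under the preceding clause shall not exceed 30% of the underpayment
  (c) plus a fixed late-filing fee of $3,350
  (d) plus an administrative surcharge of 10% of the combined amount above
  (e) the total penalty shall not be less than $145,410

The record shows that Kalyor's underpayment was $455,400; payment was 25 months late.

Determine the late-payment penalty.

Accrued rate: 2% × 25 = 50%, capped at 30% → 30%
Failure-to-pay penalty: 30% of $455,400 = $136,620
Penalty before surcharge: $136,620 + $3,350 = $139,970
Administrative surcharge: 10% of $139,970 = $13,997
Total penalty: $139,970 + $13,997 = $153,967
Minimum $145,410: $153,967 meets the minimum, no increase.

$153,967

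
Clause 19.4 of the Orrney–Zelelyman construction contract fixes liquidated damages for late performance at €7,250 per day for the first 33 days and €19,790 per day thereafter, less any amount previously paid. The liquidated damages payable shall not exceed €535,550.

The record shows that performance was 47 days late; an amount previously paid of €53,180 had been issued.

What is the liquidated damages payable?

€463,130

First 33 days: 33 × €7,250 = €239,250
Remaining days: (47 − 33) × €19,790 = €277,060
Accrued per-day damages: €239,250 + €277,060 = €516,310
Less amount previously paid: €516,310 − €53,180 = €463,130
Cap at €535,550: €463,130 is within the cap, no reduction.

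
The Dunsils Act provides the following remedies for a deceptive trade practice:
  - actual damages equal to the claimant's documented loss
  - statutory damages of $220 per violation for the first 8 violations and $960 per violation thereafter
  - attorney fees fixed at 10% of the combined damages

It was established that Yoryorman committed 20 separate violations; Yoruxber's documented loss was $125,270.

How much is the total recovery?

First 8 violations: 8 × $220 = $1,760
Remaining violations: (20 − 8) × $960 = $11,520
Statutory damages: $1,760 + $11,520 = $13,280
Combined damages: $125,270 + $13,280 = $138,550
Attorney fees: 10% of $138,550 = $13,855
Total recovery: $138,550 + $13,855 = $152,405

$152,405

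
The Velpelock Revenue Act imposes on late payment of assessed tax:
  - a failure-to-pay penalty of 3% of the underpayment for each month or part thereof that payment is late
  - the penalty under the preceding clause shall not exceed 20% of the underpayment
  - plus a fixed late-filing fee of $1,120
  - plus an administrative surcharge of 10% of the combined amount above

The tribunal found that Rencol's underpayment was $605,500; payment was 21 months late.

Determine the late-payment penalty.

Accrued rate: 3% × 21 = 63%, capped at 20% → 20%
Failure-to-pay penalty: 20% of $605,500 = $121,100
Penalty before surcharge: $121,100 + $1,120 = $122,220
Administrative surcharge: 10% of $122,220 = $12,222
Total penalty: $122,220 + $12,222 = $134,442

$134,442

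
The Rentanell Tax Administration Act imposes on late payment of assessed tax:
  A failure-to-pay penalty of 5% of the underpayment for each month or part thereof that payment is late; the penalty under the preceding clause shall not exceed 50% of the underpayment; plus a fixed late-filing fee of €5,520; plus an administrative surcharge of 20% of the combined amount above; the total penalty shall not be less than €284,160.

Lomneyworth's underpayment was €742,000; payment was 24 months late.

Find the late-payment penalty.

Accrued rate: 5% × 24 = 120%, capped at 50% → 50%
Failure-to-pay penalty: 50% of €742,000 = €371,000
Penalty before surcharge: €371,000 + €5,520 = €376,520
Administrative surcharge: 20% of €376,520 = €75,304
Total penalty: €376,520 + €75,304 = €451,824
Minimum €284,160: €451,824 meets the minimum, no increase.

Penalty: €451,824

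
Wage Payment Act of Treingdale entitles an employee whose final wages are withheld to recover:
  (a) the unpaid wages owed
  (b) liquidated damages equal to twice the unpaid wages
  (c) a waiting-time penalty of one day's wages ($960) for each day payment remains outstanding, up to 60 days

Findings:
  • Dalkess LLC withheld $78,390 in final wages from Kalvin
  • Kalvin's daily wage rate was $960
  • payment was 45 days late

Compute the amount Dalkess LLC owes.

$278,370

Doubled: 2 × $78,390 = $156,780
Penalty days: min(45, 60) = 45
Waiting-time penalty: 45 × $960 = $43,200
Total award: $78,390 + $156,780 + $43,200 = $278,370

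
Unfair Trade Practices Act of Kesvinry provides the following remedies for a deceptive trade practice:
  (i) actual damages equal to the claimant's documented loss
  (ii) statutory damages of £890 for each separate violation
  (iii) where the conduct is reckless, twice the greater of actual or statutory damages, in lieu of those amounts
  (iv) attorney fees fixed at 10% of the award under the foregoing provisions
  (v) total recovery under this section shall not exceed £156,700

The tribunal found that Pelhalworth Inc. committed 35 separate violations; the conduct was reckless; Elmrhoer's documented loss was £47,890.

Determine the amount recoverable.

Statutory damages: 35 × £890 = £31,150
Greater of actual damages (£47,890) or statutory damages (£31,150): £47,890
Doubled: 2 × £47,890 = £95,780
Attorney fees: 10% of £95,780 = £9,578
Total before cap: £95,780 + £9,578 = £105,358
Cap at £156,700: £105,358 is within the cap, no reduction.

£105,358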